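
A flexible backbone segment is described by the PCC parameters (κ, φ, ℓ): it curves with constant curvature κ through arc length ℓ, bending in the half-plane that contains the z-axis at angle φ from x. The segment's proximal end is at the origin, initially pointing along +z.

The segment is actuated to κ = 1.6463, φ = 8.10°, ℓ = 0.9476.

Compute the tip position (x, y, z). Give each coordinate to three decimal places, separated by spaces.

0.595 0.085 0.607

θ = κ·ℓ = 1.6463 × 0.9476 = 1.56003 rad
ρ = (1 − cos θ)/κ = (1 − 0.01076)/1.6463 = 0.60089
z = sin θ / κ = 0.99994/1.6463 = 0.60739
x = ρ cos φ = 0.60089 × cos(8.10°) = 0.59489
y = ρ sin φ = 0.60089 × sin(8.10°) = 0.08467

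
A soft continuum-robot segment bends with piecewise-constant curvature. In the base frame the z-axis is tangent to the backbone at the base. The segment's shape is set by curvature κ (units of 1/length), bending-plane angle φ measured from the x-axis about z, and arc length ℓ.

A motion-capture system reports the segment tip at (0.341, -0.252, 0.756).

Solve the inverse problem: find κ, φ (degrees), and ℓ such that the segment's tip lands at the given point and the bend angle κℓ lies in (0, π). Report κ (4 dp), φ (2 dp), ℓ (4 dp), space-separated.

ρ = √(x²+y²) = √(0.341² + -0.252²) = 0.42401
φ = atan2(y, x) mod 360° = atan2(-0.252, 0.341) = 323.5355°
|p|² = ρ² + z² = 0.42401² + 0.756² = 0.75132
κ = 2ρ / |p|² = 2×0.42401 / 0.75132 = 1.12871
θ = 2·atan2(ρ, z) = 2·atan2(0.42401, 0.756) = 1.02229 rad
ℓ = θ/κ = 1.02229/1.12871 = 0.90571

1.1287 323.54 0.9057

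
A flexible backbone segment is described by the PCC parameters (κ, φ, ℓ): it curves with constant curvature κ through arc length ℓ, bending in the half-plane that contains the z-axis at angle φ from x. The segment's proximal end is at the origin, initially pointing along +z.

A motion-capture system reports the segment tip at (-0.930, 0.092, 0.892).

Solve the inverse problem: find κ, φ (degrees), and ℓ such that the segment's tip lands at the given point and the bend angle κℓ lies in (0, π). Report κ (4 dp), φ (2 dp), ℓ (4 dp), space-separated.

ρ = √(x²+y²) = √(-0.930² + 0.092²) = 0.93454
φ = atan2(y, x) mod 360° = atan2(0.092, -0.930) = 174.3504°
|p|² = ρ² + z² = 0.93454² + 0.892² = 1.66903
κ = 2ρ / |p|² = 2×0.93454 / 1.66903 = 1.11986
θ = 2·atan2(ρ, z) = 2·atan2(0.93454, 0.892) = 1.61737 rad
ℓ = θ/κ = 1.61737/1.11986 = 1.44426

1.1199 174.35 1.4443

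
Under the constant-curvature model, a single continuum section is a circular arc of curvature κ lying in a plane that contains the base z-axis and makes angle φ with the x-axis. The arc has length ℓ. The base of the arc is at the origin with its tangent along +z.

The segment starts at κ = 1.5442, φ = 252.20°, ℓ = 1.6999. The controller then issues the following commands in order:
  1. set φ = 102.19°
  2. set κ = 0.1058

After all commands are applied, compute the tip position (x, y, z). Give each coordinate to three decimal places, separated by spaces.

initial: κ=1.5442, φ=252.20°, ℓ=1.6999
cmd 1: set φ=102.19° → (κ,φ,ℓ)=(1.5442,102.19°,1.6999) → tip=(-0.2556,1.1834,0.3199)
cmd 2: set κ=0.1058 → (κ,φ,ℓ)=(0.1058,102.19°,1.6999) → tip=(-0.0322,0.1490,1.6908)

-0.032 0.149 1.691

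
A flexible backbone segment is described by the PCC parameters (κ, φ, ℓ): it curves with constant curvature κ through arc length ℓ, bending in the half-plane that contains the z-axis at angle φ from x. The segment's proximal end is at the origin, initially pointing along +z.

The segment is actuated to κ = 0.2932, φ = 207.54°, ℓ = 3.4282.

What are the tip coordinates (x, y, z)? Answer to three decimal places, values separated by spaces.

-1.403 -0.732 2.879

θ = κ·ℓ = 0.2932 × 3.4282 = 1.00515 rad
ρ = (1 − cos θ)/κ = (1 − 0.53596)/0.2932 = 1.58266
z = sin θ / κ = 0.84424/0.2932 = 2.87940
x = ρ cos φ = 1.58266 × cos(207.54°) = -1.40333
y = ρ sin φ = 1.58266 × sin(207.54°) = -0.73177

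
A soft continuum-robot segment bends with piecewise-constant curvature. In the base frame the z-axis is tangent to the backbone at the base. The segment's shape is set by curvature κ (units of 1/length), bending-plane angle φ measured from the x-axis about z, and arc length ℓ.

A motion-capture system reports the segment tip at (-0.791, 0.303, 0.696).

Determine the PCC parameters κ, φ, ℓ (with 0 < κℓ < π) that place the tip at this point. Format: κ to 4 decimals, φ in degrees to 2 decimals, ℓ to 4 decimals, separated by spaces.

ρ = √(x²+y²) = √(-0.791² + 0.303²) = 0.84705
φ = atan2(y, x) mod 360° = atan2(0.303, -0.791) = 159.0402°
|p|² = ρ² + z² = 0.84705² + 0.696² = 1.20191
κ = 2ρ / |p|² = 2×0.84705 / 1.20191 = 1.40951
θ = 2·atan2(ρ, z) = 2·atan2(0.84705, 0.696) = 1.76595 rad
ℓ = θ/κ = 1.76595/1.40951 = 1.25289

1.4095 159.04 1.2529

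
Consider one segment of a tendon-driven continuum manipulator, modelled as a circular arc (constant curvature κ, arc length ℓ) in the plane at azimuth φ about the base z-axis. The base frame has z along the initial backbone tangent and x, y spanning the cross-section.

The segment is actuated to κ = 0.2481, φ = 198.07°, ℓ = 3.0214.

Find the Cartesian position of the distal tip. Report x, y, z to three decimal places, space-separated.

θ = κ·ℓ = 0.2481 × 3.0214 = 0.74961 rad
ρ = (1 − cos θ)/κ = (1 − 0.73196)/0.2481 = 1.08039
z = sin θ / κ = 0.68135/0.2481 = 2.74628
x = ρ cos φ = 1.08039 × cos(198.07°) = -1.02710
y = ρ sin φ = 1.08039 × sin(198.07°) = -0.33511

-1.027 -0.335 2.746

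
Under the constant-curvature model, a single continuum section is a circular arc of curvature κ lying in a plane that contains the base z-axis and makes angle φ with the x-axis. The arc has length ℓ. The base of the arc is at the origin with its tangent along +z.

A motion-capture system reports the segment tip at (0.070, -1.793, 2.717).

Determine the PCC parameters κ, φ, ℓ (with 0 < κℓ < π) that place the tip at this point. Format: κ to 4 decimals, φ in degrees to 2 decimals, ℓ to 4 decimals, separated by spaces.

0.3385 272.24 3.4485

ρ = √(x²+y²) = √(0.070² + -1.793²) = 1.79437
φ = atan2(y, x) mod 360° = atan2(-1.793, 0.070) = 272.2357°
|p|² = ρ² + z² = 1.79437² + 2.717² = 10.60184
κ = 2ρ / |p|² = 2×1.79437 / 10.60184 = 0.33850
θ = 2·atan2(ρ, z) = 2·atan2(1.79437, 2.717) = 1.16733 rad
ℓ = θ/κ = 1.16733/0.33850 = 3.44854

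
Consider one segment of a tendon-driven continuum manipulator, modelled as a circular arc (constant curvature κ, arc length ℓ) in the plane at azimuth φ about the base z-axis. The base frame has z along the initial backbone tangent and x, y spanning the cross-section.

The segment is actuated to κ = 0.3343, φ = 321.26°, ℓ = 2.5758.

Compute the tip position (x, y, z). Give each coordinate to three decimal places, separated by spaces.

θ = κ·ℓ = 0.3343 × 2.5758 = 0.86109 rad
ρ = (1 − cos θ)/κ = (1 − 0.65161)/0.3343 = 1.04214
z = sin θ / κ = 0.75855/0.3343 = 2.26908
x = ρ cos φ = 1.04214 × cos(321.26°) = 0.81287
y = ρ sin φ = 1.04214 × sin(321.26°) = -0.65216

0.813 -0.652 2.269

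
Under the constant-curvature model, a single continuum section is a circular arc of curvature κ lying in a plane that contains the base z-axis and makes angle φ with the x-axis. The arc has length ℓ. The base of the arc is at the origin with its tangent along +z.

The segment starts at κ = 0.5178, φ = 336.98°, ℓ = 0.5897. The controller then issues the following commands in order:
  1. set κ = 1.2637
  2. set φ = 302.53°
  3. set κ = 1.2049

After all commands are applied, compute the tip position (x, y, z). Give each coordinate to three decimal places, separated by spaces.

initial: κ=0.5178, φ=336.98°, ℓ=0.5897
cmd 1: set κ=1.2637 → (κ,φ,ℓ)=(1.2637,336.98°,0.5897) → tip=(0.1930,-0.0820,0.5366)
cmd 2: set φ=302.53° → (κ,φ,ℓ)=(1.2637,302.53°,0.5897) → tip=(0.1128,-0.1768,0.5366)
cmd 3: set κ=1.2049 → (κ,φ,ℓ)=(1.2049,302.53°,0.5897) → tip=(0.1080,-0.1693,0.5413)

0.108 -0.169 0.541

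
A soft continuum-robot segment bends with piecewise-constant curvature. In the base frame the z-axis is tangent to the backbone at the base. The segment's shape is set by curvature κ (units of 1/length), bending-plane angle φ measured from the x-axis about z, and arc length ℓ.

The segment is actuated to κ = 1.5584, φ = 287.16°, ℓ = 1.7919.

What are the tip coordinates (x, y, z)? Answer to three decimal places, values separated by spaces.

θ = κ·ℓ = 1.5584 × 1.7919 = 2.79250 rad
ρ = (1 − cos θ)/κ = (1 − -0.93968)/1.5584 = 1.24466
z = sin θ / κ = 0.34205/1.5584 = 0.21949
x = ρ cos φ = 1.24466 × cos(287.16°) = 0.36723
y = ρ sin φ = 1.24466 × sin(287.16°) = -1.18926

0.367 -1.189 0.219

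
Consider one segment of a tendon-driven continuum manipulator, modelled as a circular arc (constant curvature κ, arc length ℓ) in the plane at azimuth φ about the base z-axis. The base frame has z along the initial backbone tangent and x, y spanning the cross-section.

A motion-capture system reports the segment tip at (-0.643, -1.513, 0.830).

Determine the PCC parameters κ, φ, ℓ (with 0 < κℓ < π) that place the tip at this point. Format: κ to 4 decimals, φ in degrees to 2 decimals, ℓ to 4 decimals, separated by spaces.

0.9695 246.98 2.2760

ρ = √(x²+y²) = √(-0.643² + -1.513²) = 1.64396
φ = atan2(y, x) mod 360° = atan2(-1.513, -0.643) = 246.9753°
|p|² = ρ² + z² = 1.64396² + 0.830² = 3.39152
κ = 2ρ / |p|² = 2×1.64396 / 3.39152 = 0.96946
θ = 2·atan2(ρ, z) = 2·atan2(1.64396, 0.830) = 2.20651 rad
ℓ = θ/κ = 2.20651/0.96946 = 2.27603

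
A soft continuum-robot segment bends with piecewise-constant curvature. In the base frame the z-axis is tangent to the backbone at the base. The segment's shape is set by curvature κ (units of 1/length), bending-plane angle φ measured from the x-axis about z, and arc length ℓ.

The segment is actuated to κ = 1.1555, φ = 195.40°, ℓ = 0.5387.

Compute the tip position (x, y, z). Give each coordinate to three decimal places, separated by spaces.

θ = κ·ℓ = 1.1555 × 0.5387 = 0.62247 rad
ρ = (1 − cos θ)/κ = (1 − 0.81244)/1.1555 = 0.16232
z = sin θ / κ = 0.58304/1.1555 = 0.50458
x = ρ cos φ = 0.16232 × cos(195.40°) = -0.15649
y = ρ sin φ = 0.16232 × sin(195.40°) = -0.04310

-0.156 -0.043 0.505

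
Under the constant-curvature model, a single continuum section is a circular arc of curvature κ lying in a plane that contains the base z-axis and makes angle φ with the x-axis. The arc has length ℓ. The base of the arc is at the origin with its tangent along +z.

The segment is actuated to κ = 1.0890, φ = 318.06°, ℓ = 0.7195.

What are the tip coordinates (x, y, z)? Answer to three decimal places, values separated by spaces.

θ = κ·ℓ = 1.0890 × 0.7195 = 0.78354 rad
ρ = (1 − cos θ)/κ = (1 − 0.70842)/1.0890 = 0.26775
z = sin θ / κ = 0.70579/1.0890 = 0.64811
x = ρ cos φ = 0.26775 × cos(318.06°) = 0.19916
y = ρ sin φ = 0.26775 × sin(318.06°) = -0.17895

0.199 -0.179 0.648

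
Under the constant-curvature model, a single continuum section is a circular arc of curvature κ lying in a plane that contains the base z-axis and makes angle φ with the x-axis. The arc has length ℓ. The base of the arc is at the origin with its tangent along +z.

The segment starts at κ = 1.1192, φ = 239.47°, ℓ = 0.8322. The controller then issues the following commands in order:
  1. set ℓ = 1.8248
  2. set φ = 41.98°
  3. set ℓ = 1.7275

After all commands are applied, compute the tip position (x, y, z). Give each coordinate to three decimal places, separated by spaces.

initial: κ=1.1192, φ=239.47°, ℓ=0.8322
cmd 1: set ℓ=1.8248 → (κ,φ,ℓ)=(1.1192,239.47°,1.8248) → tip=(-0.6601,-1.1192,0.7960)
cmd 2: set φ=41.98° → (κ,φ,ℓ)=(1.1192,41.98°,1.8248) → tip=(0.9659,0.8691,0.7960)
cmd 3: set ℓ=1.7275 → (κ,φ,ℓ)=(1.1192,41.98°,1.7275) → tip=(0.8998,0.8096,0.8354)

0.900 0.810 0.835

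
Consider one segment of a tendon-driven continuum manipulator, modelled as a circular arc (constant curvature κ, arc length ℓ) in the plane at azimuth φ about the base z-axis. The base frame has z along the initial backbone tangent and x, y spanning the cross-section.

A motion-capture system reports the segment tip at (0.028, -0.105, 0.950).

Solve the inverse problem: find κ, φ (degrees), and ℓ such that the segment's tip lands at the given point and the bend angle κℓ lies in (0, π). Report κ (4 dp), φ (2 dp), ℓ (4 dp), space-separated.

0.2377 284.93 0.9583

ρ = √(x²+y²) = √(0.028² + -0.105²) = 0.10867
φ = atan2(y, x) mod 360° = atan2(-0.105, 0.028) = 284.9314°
|p|² = ρ² + z² = 0.10867² + 0.950² = 0.91431
κ = 2ρ / |p|² = 2×0.10867 / 0.91431 = 0.23771
θ = 2·atan2(ρ, z) = 2·atan2(0.10867, 0.950) = 0.22779 rad
ℓ = θ/κ = 0.22779/0.23771 = 0.95827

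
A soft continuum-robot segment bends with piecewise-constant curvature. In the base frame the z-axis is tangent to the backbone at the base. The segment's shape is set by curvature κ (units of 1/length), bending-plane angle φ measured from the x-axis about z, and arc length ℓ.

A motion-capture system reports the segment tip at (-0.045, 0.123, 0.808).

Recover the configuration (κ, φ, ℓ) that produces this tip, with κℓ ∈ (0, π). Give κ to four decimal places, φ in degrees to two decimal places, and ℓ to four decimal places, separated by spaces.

ρ = √(x²+y²) = √(-0.045² + 0.123²) = 0.13097
φ = atan2(y, x) mod 360° = atan2(0.123, -0.045) = 110.0952°
|p|² = ρ² + z² = 0.13097² + 0.808² = 0.67002
κ = 2ρ / |p|² = 2×0.13097 / 0.67002 = 0.39095
θ = 2·atan2(ρ, z) = 2·atan2(0.13097, 0.808) = 0.32140 rad
ℓ = θ/κ = 0.32140/0.39095 = 0.82208

0.3910 110.10 0.8221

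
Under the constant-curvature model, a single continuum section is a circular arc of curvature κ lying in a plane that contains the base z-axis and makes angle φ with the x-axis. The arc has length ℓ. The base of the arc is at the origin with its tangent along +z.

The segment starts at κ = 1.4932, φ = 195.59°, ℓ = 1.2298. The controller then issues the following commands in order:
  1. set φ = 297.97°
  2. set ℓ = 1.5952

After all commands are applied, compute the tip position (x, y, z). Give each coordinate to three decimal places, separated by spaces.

initial: κ=1.4932, φ=195.59°, ℓ=1.2298
cmd 1: set φ=297.97° → (κ,φ,ℓ)=(1.4932,297.97°,1.2298) → tip=(0.3965,-0.7467,0.6462)
cmd 2: set ℓ=1.5952 → (κ,φ,ℓ)=(1.4932,297.97°,1.5952) → tip=(0.5418,-1.0203,0.4612)

0.542 -1.020 0.461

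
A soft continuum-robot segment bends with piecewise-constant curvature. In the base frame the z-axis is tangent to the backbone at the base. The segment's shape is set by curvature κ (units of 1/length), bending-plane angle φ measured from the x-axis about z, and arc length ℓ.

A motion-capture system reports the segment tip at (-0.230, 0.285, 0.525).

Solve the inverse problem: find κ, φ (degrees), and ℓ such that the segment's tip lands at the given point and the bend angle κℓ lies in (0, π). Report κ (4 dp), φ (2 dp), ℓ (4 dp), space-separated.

ρ = √(x²+y²) = √(-0.230² + 0.285²) = 0.36623
φ = atan2(y, x) mod 360° = atan2(0.285, -0.230) = 128.9041°
|p|² = ρ² + z² = 0.36623² + 0.525² = 0.40975
κ = 2ρ / |p|² = 2×0.36623 / 0.40975 = 1.78758
θ = 2·atan2(ρ, z) = 2·atan2(0.36623, 0.525) = 1.21820 rad
ℓ = θ/κ = 1.21820/1.78758 = 0.68148

1.7876 128.90 0.6815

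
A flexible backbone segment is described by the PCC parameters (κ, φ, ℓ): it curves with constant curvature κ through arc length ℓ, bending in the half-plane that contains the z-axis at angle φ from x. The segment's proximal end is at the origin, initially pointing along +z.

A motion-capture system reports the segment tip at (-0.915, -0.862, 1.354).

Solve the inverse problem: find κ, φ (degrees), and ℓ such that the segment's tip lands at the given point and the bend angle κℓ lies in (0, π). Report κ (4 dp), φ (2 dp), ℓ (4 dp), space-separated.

ρ = √(x²+y²) = √(-0.915² + -0.862²) = 1.25709
φ = atan2(y, x) mod 360° = atan2(-0.862, -0.915) = 223.2916°
|p|² = ρ² + z² = 1.25709² + 1.354² = 3.41359
κ = 2ρ / |p|² = 2×1.25709 / 3.41359 = 0.73652
θ = 2·atan2(ρ, z) = 2·atan2(1.25709, 1.354) = 1.49660 rad
ℓ = θ/κ = 1.49660/0.73652 = 2.03199

0.7365 223.29 2.0320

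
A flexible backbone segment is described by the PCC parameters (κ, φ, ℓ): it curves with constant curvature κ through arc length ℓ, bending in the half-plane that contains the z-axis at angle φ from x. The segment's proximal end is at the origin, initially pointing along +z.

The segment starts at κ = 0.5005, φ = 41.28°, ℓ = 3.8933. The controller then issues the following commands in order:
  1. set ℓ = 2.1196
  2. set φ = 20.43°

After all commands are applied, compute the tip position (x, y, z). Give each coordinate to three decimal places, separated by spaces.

0.958 0.357 1.744

initial: κ=0.5005, φ=41.28°, ℓ=3.8933
cmd 1: set ℓ=2.1196 → (κ,φ,ℓ)=(0.5005,41.28°,2.1196) → tip=(0.7686,0.6747,1.7438)
cmd 2: set φ=20.43° → (κ,φ,ℓ)=(0.5005,20.43°,2.1196) → tip=(0.9584,0.3570,1.7438)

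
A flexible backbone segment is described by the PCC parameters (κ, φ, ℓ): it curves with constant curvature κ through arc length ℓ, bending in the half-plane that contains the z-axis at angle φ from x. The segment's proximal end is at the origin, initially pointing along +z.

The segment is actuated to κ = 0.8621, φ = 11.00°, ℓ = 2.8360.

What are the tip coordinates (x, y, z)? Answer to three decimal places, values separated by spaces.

θ = κ·ℓ = 0.8621 × 2.8360 = 2.44492 rad
ρ = (1 − cos θ)/κ = (1 − -0.76698)/0.8621 = 2.04962
z = sin θ / κ = 0.64167/0.8621 = 0.74431
x = ρ cos φ = 2.04962 × cos(11.00°) = 2.01196
y = ρ sin φ = 2.04962 × sin(11.00°) = 0.39109

2.012 0.391 0.744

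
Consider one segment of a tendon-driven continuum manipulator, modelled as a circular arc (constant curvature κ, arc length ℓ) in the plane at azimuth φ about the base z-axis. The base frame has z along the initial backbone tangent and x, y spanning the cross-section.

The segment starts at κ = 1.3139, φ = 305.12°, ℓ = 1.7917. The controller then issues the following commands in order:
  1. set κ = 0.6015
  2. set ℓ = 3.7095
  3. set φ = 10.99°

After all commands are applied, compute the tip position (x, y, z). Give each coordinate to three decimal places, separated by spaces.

initial: κ=1.3139, φ=305.12°, ℓ=1.7917
cmd 1: set κ=0.6015 → (κ,φ,ℓ)=(0.6015,305.12°,1.7917) → tip=(0.5037,-0.7162,1.4645)
cmd 2: set ℓ=3.7095 → (κ,φ,ℓ)=(0.6015,305.12°,3.7095) → tip=(1.5432,-2.1941,1.3129)
cmd 3: set φ=10.99° → (κ,φ,ℓ)=(0.6015,10.99°,3.7095) → tip=(2.6332,0.5114,1.3129)

2.633 0.511 1.313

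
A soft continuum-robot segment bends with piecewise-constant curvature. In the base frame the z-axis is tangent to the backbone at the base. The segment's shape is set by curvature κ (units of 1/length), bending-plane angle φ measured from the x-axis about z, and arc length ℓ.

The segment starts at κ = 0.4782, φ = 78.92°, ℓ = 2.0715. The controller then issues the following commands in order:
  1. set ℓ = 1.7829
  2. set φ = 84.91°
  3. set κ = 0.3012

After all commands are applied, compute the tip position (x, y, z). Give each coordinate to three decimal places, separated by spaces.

initial: κ=0.4782, φ=78.92°, ℓ=2.0715
cmd 1: set ℓ=1.7829 → (κ,φ,ℓ)=(0.4782,78.92°,1.7829) → tip=(0.1374,0.7018,1.5746)
cmd 2: set φ=84.91° → (κ,φ,ℓ)=(0.4782,84.91°,1.7829) → tip=(0.0634,0.7123,1.5746)
cmd 3: set κ=0.3012 → (κ,φ,ℓ)=(0.3012,84.91°,1.7829) → tip=(0.0415,0.4655,1.6984)

0.041 0.465 1.698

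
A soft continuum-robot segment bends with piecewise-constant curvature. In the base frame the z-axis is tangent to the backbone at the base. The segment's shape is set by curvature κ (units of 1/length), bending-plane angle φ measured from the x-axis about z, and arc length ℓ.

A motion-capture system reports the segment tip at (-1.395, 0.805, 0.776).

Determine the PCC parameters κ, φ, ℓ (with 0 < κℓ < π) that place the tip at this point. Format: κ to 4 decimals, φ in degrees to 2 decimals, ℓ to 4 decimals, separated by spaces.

ρ = √(x²+y²) = √(-1.395² + 0.805²) = 1.61061
φ = atan2(y, x) mod 360° = atan2(0.805, -1.395) = 150.0124°
|p|² = ρ² + z² = 1.61061² + 0.776² = 3.19623
κ = 2ρ / |p|² = 2×1.61061 / 3.19623 = 1.00782
θ = 2·atan2(ρ, z) = 2·atan2(1.61061, 0.776) = 2.24362 rad
ℓ = θ/κ = 2.24362/1.00782 = 2.22622

1.0078 150.01 2.2262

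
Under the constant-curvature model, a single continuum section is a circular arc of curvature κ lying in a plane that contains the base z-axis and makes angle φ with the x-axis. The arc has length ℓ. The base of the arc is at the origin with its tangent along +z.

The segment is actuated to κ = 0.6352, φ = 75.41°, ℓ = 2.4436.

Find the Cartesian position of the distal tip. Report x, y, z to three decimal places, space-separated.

0.389 1.495 1.574

θ = κ·ℓ = 0.6352 × 2.4436 = 1.55217 rad
ρ = (1 − cos θ)/κ = (1 − 0.01862)/0.6352 = 1.54499
z = sin θ / κ = 0.99983/0.6352 = 1.57403
x = ρ cos φ = 1.54499 × cos(75.41°) = 0.38918
y = ρ sin φ = 1.54499 × sin(75.41°) = 1.49517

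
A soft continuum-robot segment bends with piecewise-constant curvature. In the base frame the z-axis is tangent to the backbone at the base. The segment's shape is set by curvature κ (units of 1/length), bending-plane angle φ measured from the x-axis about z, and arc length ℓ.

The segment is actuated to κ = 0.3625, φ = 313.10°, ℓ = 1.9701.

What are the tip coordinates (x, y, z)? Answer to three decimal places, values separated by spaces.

0.461 -0.492 1.807

θ = κ·ℓ = 0.3625 × 1.9701 = 0.71416 rad
ρ = (1 − cos θ)/κ = (1 − 0.75564)/0.3625 = 0.67409
z = sin θ / κ = 0.65498/0.3625 = 1.80685
x = ρ cos φ = 0.67409 × cos(313.10°) = 0.46059
y = ρ sin φ = 0.67409 × sin(313.10°) = -0.49219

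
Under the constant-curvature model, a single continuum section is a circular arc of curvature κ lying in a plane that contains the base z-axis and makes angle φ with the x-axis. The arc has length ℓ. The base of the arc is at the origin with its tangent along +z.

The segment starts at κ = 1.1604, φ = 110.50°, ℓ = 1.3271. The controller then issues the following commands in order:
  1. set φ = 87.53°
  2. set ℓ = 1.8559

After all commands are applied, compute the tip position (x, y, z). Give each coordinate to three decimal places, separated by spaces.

0.058 1.335 0.720

initial: κ=1.1604, φ=110.50°, ℓ=1.3271
cmd 1: set φ=87.53° → (κ,φ,ℓ)=(1.1604,87.53°,1.3271) → tip=(0.0360,0.8344,0.8614)
cmd 2: set ℓ=1.8559 → (κ,φ,ℓ)=(1.1604,87.53°,1.8559) → tip=(0.0576,1.3348,0.7195)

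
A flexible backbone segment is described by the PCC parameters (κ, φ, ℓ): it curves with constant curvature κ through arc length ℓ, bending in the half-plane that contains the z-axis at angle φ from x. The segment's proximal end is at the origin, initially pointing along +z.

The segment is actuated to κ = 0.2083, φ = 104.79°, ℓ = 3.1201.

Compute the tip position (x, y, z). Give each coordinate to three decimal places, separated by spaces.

θ = κ·ℓ = 0.2083 × 3.1201 = 0.64992 rad
ρ = (1 − cos θ)/κ = (1 − 0.79613)/0.2083 = 0.97871
z = sin θ / κ = 0.60512/0.2083 = 2.90504
x = ρ cos φ = 0.97871 × cos(104.79°) = -0.24984
y = ρ sin φ = 0.97871 × sin(104.79°) = 0.94629

-0.250 0.946 2.905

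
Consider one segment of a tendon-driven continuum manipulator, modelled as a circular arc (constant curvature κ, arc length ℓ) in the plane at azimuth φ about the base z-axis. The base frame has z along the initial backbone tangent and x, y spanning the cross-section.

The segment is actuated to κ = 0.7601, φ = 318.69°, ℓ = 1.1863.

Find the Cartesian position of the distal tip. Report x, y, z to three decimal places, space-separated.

θ = κ·ℓ = 0.7601 × 1.1863 = 0.90171 rad
ρ = (1 − cos θ)/κ = (1 − 0.62027)/0.7601 = 0.49958
z = sin θ / κ = 0.78439/0.7601 = 1.03195
x = ρ cos φ = 0.49958 × cos(318.69°) = 0.37526
y = ρ sin φ = 0.49958 × sin(318.69°) = -0.32979

0.375 -0.330 1.032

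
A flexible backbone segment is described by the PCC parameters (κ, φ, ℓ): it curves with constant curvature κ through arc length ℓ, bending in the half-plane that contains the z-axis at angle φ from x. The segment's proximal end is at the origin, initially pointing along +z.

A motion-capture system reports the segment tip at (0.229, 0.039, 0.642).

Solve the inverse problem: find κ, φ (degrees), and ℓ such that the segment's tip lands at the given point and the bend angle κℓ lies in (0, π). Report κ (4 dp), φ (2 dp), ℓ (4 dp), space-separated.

0.9967 9.67 0.6966

ρ = √(x²+y²) = √(0.229² + 0.039²) = 0.23230
φ = atan2(y, x) mod 360° = atan2(0.039, 0.229) = 9.6651°
|p|² = ρ² + z² = 0.23230² + 0.642² = 0.46613
κ = 2ρ / |p|² = 2×0.23230 / 0.46613 = 0.99671
θ = 2·atan2(ρ, z) = 2·atan2(0.23230, 0.642) = 0.69436 rad
ℓ = θ/κ = 0.69436/0.99671 = 0.69664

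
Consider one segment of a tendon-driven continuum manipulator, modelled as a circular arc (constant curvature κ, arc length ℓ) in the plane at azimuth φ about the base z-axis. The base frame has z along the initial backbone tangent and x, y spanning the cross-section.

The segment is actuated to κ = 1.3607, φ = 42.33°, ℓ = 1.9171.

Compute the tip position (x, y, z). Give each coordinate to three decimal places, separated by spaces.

θ = κ·ℓ = 1.3607 × 1.9171 = 2.60860 rad
ρ = (1 − cos θ)/κ = (1 − -0.86129)/1.3607 = 1.36789
z = sin θ / κ = 0.50811/1.3607 = 0.37342
x = ρ cos φ = 1.36789 × cos(42.33°) = 1.01125
y = ρ sin φ = 1.36789 × sin(42.33°) = 0.92114

1.011 0.921 0.373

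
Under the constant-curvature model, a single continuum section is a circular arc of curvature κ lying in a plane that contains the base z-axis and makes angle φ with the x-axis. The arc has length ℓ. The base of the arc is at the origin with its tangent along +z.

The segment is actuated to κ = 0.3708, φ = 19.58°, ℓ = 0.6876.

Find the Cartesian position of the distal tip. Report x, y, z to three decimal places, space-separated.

θ = κ·ℓ = 0.3708 × 0.6876 = 0.25496 rad
ρ = (1 − cos θ)/κ = (1 − 0.96767)/0.3708 = 0.08718
z = sin θ / κ = 0.25221/0.3708 = 0.68017
x = ρ cos φ = 0.08718 × cos(19.58°) = 0.08214
y = ρ sin φ = 0.08718 × sin(19.58°) = 0.02922

0.082 0.029 0.680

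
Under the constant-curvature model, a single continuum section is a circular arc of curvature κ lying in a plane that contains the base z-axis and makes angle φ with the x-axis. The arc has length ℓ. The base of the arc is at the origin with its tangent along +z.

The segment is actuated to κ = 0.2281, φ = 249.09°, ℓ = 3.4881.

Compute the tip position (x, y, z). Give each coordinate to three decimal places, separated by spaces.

θ = κ·ℓ = 0.2281 × 3.4881 = 0.79564 rad
ρ = (1 − cos θ)/κ = (1 − 0.69983)/0.2281 = 1.31595
z = sin θ / κ = 0.71431/0.2281 = 3.13156
x = ρ cos φ = 1.31595 × cos(249.09°) = -0.46967
y = ρ sin φ = 1.31595 × sin(249.09°) = -1.22929

-0.470 -1.229 3.132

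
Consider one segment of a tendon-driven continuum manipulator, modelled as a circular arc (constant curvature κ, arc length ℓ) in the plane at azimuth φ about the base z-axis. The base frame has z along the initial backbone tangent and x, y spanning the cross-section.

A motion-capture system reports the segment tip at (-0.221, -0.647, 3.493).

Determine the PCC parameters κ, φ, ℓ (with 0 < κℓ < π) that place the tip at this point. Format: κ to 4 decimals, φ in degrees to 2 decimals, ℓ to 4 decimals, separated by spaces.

0.1079 251.14 3.5815

ρ = √(x²+y²) = √(-0.221² + -0.647²) = 0.68370
φ = atan2(y, x) mod 360° = atan2(-0.647, -0.221) = 251.1410°
|p|² = ρ² + z² = 0.68370² + 3.493² = 12.66850
κ = 2ρ / |p|² = 2×0.68370 / 12.66850 = 0.10794
θ = 2·atan2(ρ, z) = 2·atan2(0.68370, 3.493) = 0.38658 rad
ℓ = θ/κ = 0.38658/0.10794 = 3.58154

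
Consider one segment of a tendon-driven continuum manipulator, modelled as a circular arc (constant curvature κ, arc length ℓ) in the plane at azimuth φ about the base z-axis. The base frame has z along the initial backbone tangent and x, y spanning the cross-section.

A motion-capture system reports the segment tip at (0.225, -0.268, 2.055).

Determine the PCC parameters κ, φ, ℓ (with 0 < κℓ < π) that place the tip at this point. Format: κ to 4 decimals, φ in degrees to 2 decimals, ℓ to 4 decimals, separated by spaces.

ρ = √(x²+y²) = √(0.225² + -0.268²) = 0.34993
φ = atan2(y, x) mod 360° = atan2(-0.268, 0.225) = 310.0152°
|p|² = ρ² + z² = 0.34993² + 2.055² = 4.34547
κ = 2ρ / |p|² = 2×0.34993 / 4.34547 = 0.16105
θ = 2·atan2(ρ, z) = 2·atan2(0.34993, 2.055) = 0.33733 rad
ℓ = θ/κ = 0.33733/0.16105 = 2.09450

0.1611 310.02 2.0945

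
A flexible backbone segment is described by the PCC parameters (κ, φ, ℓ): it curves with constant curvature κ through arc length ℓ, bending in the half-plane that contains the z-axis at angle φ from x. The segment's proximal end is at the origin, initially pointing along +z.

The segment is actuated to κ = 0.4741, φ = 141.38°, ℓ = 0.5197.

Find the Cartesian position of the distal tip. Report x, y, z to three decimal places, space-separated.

-0.050 0.040 0.514

θ = κ·ℓ = 0.4741 × 0.5197 = 0.24639 rad
ρ = (1 − cos θ)/κ = (1 − 0.96980)/0.4741 = 0.06370
z = sin θ / κ = 0.24390/0.4741 = 0.51446
x = ρ cos φ = 0.06370 × cos(141.38°) = -0.04977
y = ρ sin φ = 0.06370 × sin(141.38°) = 0.03976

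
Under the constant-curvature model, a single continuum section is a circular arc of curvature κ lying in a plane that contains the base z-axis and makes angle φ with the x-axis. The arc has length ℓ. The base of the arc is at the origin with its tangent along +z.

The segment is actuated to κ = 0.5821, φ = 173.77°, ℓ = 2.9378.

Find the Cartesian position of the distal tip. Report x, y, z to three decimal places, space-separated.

-1.945 0.212 1.701

θ = κ·ℓ = 0.5821 × 2.9378 = 1.71009 rad
ρ = (1 − cos θ)/κ = (1 − -0.13885)/0.5821 = 1.95645
z = sin θ / κ = 0.99031/0.5821 = 1.70128
x = ρ cos φ = 1.95645 × cos(173.77°) = -1.94489
y = ρ sin φ = 1.95645 × sin(173.77°) = 0.21231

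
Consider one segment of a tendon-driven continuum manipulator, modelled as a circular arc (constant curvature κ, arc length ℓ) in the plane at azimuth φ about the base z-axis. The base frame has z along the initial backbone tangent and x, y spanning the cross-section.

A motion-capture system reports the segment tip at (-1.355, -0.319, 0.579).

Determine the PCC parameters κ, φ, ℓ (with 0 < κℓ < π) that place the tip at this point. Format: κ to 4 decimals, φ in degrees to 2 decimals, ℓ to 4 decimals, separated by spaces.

ρ = √(x²+y²) = √(-1.355² + -0.319²) = 1.39204
φ = atan2(y, x) mod 360° = atan2(-0.319, -1.355) = 193.2476°
|p|² = ρ² + z² = 1.39204² + 0.579² = 2.27303
κ = 2ρ / |p|² = 2×1.39204 / 2.27303 = 1.22484
θ = 2·atan2(ρ, z) = 2·atan2(1.39204, 0.579) = 2.35326 rad
ℓ = θ/κ = 2.35326/1.22484 = 1.92128

1.2248 193.25 1.9213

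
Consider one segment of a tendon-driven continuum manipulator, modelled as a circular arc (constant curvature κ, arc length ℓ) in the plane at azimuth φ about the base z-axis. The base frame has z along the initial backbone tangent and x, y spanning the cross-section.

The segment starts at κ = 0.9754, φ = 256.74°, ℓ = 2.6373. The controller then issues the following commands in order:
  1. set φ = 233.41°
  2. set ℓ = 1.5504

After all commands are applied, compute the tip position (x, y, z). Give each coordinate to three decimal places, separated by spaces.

-0.575 -0.775 1.023

initial: κ=0.9754, φ=256.74°, ℓ=2.6373
cmd 1: set φ=233.41° → (κ,φ,ℓ)=(0.9754,233.41°,2.6373) → tip=(-1.1259,-1.5166,0.5525)
cmd 2: set ℓ=1.5504 → (κ,φ,ℓ)=(0.9754,233.41°,1.5504) → tip=(-0.5754,-0.7750,1.0235)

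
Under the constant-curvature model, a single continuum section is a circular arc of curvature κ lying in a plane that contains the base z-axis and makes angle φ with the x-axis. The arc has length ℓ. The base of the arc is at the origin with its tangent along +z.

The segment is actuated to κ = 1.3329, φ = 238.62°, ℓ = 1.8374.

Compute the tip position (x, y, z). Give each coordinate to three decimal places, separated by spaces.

-0.691 -1.133 0.479

θ = κ·ℓ = 1.3329 × 1.8374 = 2.44907 rad
ρ = (1 − cos θ)/κ = (1 − -0.76964)/1.3329 = 1.32766
z = sin θ / κ = 0.63848/1.3329 = 0.47902
x = ρ cos φ = 1.32766 × cos(238.62°) = -0.69133
y = ρ sin φ = 1.32766 × sin(238.62°) = -1.13347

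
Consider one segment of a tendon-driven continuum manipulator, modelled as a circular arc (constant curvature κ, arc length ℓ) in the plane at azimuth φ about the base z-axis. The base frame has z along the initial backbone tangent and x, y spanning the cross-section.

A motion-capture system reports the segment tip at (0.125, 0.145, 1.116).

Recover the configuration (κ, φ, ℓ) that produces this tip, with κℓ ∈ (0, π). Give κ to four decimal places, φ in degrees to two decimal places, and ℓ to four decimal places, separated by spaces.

0.2986 49.24 1.1378

ρ = √(x²+y²) = √(0.125² + 0.145²) = 0.19144
φ = atan2(y, x) mod 360° = atan2(0.145, 0.125) = 49.2364°
|p|² = ρ² + z² = 0.19144² + 1.116² = 1.28211
κ = 2ρ / |p|² = 2×0.19144 / 1.28211 = 0.29864
θ = 2·atan2(ρ, z) = 2·atan2(0.19144, 1.116) = 0.33978 rad
ℓ = θ/κ = 0.33978/0.29864 = 1.13777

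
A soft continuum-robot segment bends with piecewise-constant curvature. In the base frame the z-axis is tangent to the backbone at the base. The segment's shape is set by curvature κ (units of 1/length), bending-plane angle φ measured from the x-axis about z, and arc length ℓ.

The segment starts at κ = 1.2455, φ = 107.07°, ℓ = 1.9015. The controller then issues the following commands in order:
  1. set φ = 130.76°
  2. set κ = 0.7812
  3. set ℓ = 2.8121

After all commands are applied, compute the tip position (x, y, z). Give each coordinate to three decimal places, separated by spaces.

-1.325 1.538 1.037

initial: κ=1.2455, φ=107.07°, ℓ=1.9015
cmd 1: set φ=130.76° → (κ,φ,ℓ)=(1.2455,130.76°,1.9015) → tip=(-0.8993,1.0434,0.5608)
cmd 2: set κ=0.7812 → (κ,φ,ℓ)=(0.7812,130.76°,1.9015) → tip=(-0.7645,0.8869,1.2754)
cmd 3: set ℓ=2.8121 → (κ,φ,ℓ)=(0.7812,130.76°,2.8121) → tip=(-1.3254,1.5377,1.0373)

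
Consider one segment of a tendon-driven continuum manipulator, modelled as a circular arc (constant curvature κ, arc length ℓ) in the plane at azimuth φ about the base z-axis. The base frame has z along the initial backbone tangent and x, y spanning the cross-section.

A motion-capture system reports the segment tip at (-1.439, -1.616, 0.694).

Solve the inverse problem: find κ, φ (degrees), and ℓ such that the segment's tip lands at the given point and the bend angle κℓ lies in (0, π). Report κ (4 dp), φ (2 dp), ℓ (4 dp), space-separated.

ρ = √(x²+y²) = √(-1.439² + -1.616²) = 2.16383
φ = atan2(y, x) mod 360° = atan2(-1.616, -1.439) = 228.3159°
|p|² = ρ² + z² = 2.16383² + 0.694² = 5.16381
κ = 2ρ / |p|² = 2×2.16383 / 5.16381 = 0.83808
θ = 2·atan2(ρ, z) = 2·atan2(2.16383, 0.694) = 2.52087 rad
ℓ = θ/κ = 2.52087/0.83808 = 3.00792

0.8381 228.32 3.0079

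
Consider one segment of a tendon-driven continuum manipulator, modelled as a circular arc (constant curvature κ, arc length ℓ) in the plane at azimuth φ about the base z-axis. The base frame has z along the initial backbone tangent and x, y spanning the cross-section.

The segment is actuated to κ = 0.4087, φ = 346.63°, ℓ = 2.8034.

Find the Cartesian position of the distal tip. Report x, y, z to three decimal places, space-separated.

1.399 -0.332 2.229

θ = κ·ℓ = 0.4087 × 2.8034 = 1.14575 rad
ρ = (1 − cos θ)/κ = (1 − 0.41236)/0.4087 = 1.43782
z = sin θ / κ = 0.91102/0.4087 = 2.22907
x = ρ cos φ = 1.43782 × cos(346.63°) = 1.39885
y = ρ sin φ = 1.43782 × sin(346.63°) = -0.33248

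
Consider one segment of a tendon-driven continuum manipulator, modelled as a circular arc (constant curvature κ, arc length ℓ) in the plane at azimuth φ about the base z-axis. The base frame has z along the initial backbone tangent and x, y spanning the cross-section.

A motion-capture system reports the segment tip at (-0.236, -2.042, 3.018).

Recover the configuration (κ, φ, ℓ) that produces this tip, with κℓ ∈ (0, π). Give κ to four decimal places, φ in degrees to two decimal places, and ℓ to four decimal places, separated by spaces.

0.3083 263.41 3.8786

ρ = √(x²+y²) = √(-0.236² + -2.042²) = 2.05559
φ = atan2(y, x) mod 360° = atan2(-2.042, -0.236) = 263.4074°
|p|² = ρ² + z² = 2.05559² + 3.018² = 13.33378
κ = 2ρ / |p|² = 2×2.05559 / 13.33378 = 0.30833
θ = 2·atan2(ρ, z) = 2·atan2(2.05559, 3.018) = 1.19587 rad
ℓ = θ/κ = 1.19587/0.30833 = 3.87856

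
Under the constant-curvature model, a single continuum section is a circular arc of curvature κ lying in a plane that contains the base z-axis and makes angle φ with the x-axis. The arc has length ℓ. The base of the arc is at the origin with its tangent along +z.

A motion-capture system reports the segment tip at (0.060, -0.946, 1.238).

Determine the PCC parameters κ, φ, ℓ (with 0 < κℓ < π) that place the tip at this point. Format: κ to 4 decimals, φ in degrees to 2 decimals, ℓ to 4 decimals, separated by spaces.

ρ = √(x²+y²) = √(0.060² + -0.946²) = 0.94790
φ = atan2(y, x) mod 360° = atan2(-0.946, 0.060) = 273.6291°
|p|² = ρ² + z² = 0.94790² + 1.238² = 2.43116
κ = 2ρ / |p|² = 2×0.94790 / 2.43116 = 0.77979
θ = 2·atan2(ρ, z) = 2·atan2(0.94790, 1.238) = 1.30691 rad
ℓ = θ/κ = 1.30691/0.77979 = 1.67597

0.7798 273.63 1.6760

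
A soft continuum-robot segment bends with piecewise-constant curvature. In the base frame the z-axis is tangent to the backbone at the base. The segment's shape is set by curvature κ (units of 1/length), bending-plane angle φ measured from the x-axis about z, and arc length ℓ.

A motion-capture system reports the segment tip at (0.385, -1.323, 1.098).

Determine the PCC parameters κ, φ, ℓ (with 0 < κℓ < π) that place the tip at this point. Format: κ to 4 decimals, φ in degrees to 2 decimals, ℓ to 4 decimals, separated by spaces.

ρ = √(x²+y²) = √(0.385² + -1.323²) = 1.37788
φ = atan2(y, x) mod 360° = atan2(-1.323, 0.385) = 286.2253°
|p|² = ρ² + z² = 1.37788² + 1.098² = 3.10416
κ = 2ρ / |p|² = 2×1.37788 / 3.10416 = 0.88776
θ = 2·atan2(ρ, z) = 2·atan2(1.37788, 1.098) = 1.79593 rad
ℓ = θ/κ = 1.79593/0.88776 = 2.02298

0.8878 286.23 2.0230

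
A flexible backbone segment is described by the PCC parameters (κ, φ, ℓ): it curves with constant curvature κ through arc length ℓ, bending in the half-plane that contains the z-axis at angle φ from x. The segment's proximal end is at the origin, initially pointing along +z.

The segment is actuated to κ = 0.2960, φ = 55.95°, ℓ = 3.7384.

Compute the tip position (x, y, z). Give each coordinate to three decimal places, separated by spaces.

1.045 1.546 3.021

θ = κ·ℓ = 0.2960 × 3.7384 = 1.10657 rad
ρ = (1 − cos θ)/κ = (1 − 0.44773)/0.2960 = 1.86576
z = sin θ / κ = 0.89417/0.2960 = 3.02083
x = ρ cos φ = 1.86576 × cos(55.95°) = 1.04467
y = ρ sin φ = 1.86576 × sin(55.95°) = 1.54588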